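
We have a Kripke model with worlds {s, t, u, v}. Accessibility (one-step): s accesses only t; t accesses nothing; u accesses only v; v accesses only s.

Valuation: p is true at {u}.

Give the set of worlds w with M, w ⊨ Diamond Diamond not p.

s: successors {t}; Diamond not p there: t:F. ✗
t: no successors, so Diamond Diamond not p fails. ✗
u: successors {v}; Diamond not p there: v:T. ✓
v: successors {s}; Diamond not p there: s:T. ✓

{u, v}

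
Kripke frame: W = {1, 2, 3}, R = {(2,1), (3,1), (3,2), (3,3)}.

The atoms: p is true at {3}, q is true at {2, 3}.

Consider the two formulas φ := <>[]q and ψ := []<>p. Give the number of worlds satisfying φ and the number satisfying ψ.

2 and 1

For <>[]q:
1: no successors, so <>[]q fails. ✗
2: successors {1}; []q there: 1:T. ✓
3: successors {1, 2, 3}; []q there: 1:T, 2:F, 3:F. ✓
— 2 worlds.
For []<>p:
1: no successors, so []<>p holds vacuously. ✓
2: successors {1}; <>p there: 1:F. ✗
3: successors {1, 2, 3}; <>p there: 1:F, 2:F, 3:T. ✗
— 1 world.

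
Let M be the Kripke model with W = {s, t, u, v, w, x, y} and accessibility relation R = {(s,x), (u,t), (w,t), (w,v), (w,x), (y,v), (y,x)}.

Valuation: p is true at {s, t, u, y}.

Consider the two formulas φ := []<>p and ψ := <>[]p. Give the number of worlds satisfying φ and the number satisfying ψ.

3 and 4

For []<>p:
s: successors {x}; <>p there: x:F. ✗
t: no successors, so []<>p holds vacuously. ✓
u: successors {t}; <>p there: t:F. ✗
v: no successors, so []<>p holds vacuously. ✓
w: successors {t, v, x}; <>p there: t:F, v:F, x:F. ✗
x: no successors, so []<>p holds vacuously. ✓
y: successors {v, x}; <>p there: v:F, x:F. ✗
— 3 worlds.
For <>[]p:
s: successors {x}; []p there: x:T. ✓
t: no successors, so <>[]p fails. ✗
u: successors {t}; []p there: t:T. ✓
v: no successors, so <>[]p fails. ✗
w: successors {t, v, x}; []p there: t:T, v:T, x:T. ✓
x: no successors, so <>[]p fails. ✗
y: successors {v, x}; []p there: v:T, x:T. ✓
— 4 worlds.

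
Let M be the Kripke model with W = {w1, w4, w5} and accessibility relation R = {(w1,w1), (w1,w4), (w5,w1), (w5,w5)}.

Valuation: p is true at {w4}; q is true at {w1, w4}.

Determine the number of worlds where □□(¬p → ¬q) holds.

1

w1: successors {w1, w4}; □(¬p → ¬q) there: w1:F, w4:T. ✗
w4: no successors, so □□(¬p → ¬q) holds vacuously. ✓
w5: successors {w1, w5}; □(¬p → ¬q) there: w1:F, w5:F. ✗
Satisfying worlds: {w4}.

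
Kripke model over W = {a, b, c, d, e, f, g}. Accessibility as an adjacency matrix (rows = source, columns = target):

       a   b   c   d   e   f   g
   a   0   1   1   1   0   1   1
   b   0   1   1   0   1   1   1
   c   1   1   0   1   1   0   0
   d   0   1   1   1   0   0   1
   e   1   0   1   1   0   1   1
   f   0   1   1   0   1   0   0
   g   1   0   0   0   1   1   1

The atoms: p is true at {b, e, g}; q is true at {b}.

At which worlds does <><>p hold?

{a, b, c, d, e, f, g}

a: successors {b, c, d, f, g}; <>p there: b:T, c:T, d:T, f:T, g:T. ✓
b: successors {b, c, e, f, g}; <>p there: b:T, c:T, e:T, f:T, g:T. ✓
c: successors {a, b, d, e}; <>p there: a:T, b:T, d:T, e:T. ✓
d: successors {b, c, d, g}; <>p there: b:T, c:T, d:T, g:T. ✓
e: successors {a, c, d, f, g}; <>p there: a:T, c:T, d:T, f:T, g:T. ✓
f: successors {b, c, e}; <>p there: b:T, c:T, e:T. ✓
g: successors {a, e, f, g}; <>p there: a:T, e:T, f:T, g:T. ✓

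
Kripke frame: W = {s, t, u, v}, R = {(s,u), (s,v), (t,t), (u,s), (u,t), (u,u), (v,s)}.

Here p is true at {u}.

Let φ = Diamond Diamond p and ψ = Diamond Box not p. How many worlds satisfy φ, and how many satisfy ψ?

For Diamond Diamond p:
s: successors {u, v}; Diamond p there: u:T, v:F. ✓
t: successors {t}; Diamond p there: t:F. ✗
u: successors {s, t, u}; Diamond p there: s:T, t:F, u:T. ✓
v: successors {s}; Diamond p there: s:T. ✓
— 3 worlds.
For Diamond Box not p:
s: successors {u, v}; Box not p there: u:F, v:T. ✓
t: successors {t}; Box not p there: t:T. ✓
u: successors {s, t, u}; Box not p there: s:F, t:T, u:F. ✓
v: successors {s}; Box not p there: s:F. ✗
— 3 worlds.

3 and 3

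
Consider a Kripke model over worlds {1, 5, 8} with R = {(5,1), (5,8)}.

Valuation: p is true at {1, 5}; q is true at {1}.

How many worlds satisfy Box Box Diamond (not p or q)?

1: no successors, so Box Box Diamond (not p or q) holds vacuously. ✓
5: successors {1, 8}; Box Diamond (not p or q) there: 1:T, 8:T. ✓
8: no successors, so Box Box Diamond (not p or q) holds vacuously. ✓
Satisfying worlds: {1, 5, 8}.

3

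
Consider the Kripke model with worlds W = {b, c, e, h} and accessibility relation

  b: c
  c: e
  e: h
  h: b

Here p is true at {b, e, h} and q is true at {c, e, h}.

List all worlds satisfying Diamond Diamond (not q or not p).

{e, h}

b: successors {c}; Diamond (not q or not p) there: c:F. ✗
c: successors {e}; Diamond (not q or not p) there: e:F. ✗
e: successors {h}; Diamond (not q or not p) there: h:T. ✓
h: successors {b}; Diamond (not q or not p) there: b:T. ✓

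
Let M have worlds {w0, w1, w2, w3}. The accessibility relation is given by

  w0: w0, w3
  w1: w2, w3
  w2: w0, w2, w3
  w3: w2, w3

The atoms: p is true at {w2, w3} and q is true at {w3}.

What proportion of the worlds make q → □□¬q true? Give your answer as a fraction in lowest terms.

w0: q is F, □□¬q is F. ✓
w1: q is F, □□¬q is F. ✓
w2: q is F, □□¬q is F. ✓
w3: q is T, □□¬q is F. ✗
That's 3 of 4 worlds, so 3/4.

3/4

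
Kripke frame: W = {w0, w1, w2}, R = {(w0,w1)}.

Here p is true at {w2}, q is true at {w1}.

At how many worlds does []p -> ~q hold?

w0: []p is F, ~q is T. ✓
w1: []p is T, ~q is F. ✗
w2: []p is T, ~q is T. ✓
Satisfying worlds: {w0, w2}.

2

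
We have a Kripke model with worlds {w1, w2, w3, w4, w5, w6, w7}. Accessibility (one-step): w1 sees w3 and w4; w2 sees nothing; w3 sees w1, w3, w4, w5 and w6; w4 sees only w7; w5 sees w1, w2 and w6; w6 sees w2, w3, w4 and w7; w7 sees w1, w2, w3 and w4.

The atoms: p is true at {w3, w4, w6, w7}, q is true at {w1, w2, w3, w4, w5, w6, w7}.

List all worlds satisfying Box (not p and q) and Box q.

w1: Box (not p and q) is F, Box q is T. ✗
w2: Box (not p and q) is T, Box q is T. ✓
w3: Box (not p and q) is F, Box q is T. ✗
w4: Box (not p and q) is F, Box q is T. ✗
w5: Box (not p and q) is F, Box q is T. ✗
w6: Box (not p and q) is F, Box q is T. ✗
w7: Box (not p and q) is F, Box q is T. ✗

{w2}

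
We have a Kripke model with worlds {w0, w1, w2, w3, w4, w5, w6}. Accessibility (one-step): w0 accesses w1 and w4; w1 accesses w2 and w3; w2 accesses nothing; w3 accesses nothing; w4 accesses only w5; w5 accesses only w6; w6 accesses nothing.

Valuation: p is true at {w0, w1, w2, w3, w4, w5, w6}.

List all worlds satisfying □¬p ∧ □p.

w0: □¬p is F, □p is T. ✗
w1: □¬p is F, □p is T. ✗
w2: □¬p is T, □p is T. ✓
w3: □¬p is T, □p is T. ✓
w4: □¬p is F, □p is T. ✗
w5: □¬p is F, □p is T. ✗
w6: □¬p is T, □p is T. ✓

{w2, w3, w6}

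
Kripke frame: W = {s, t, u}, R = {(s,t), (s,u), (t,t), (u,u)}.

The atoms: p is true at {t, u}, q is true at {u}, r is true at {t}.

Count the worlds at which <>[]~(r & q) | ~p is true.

3

s: <>[]~(r & q) is T, ~p is T. ✓
t: <>[]~(r & q) is T, ~p is F. ✓
u: <>[]~(r & q) is T, ~p is F. ✓
Satisfying worlds: {s, t, u}.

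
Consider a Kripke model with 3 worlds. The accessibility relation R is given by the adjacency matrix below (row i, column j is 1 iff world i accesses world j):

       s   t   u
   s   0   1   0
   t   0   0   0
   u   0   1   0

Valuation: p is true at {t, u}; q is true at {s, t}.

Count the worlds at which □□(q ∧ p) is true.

3

s: successors {t}; □(q ∧ p) there: t:T. ✓
t: no successors, so □□(q ∧ p) holds vacuously. ✓
u: successors {t}; □(q ∧ p) there: t:T. ✓
Satisfying worlds: {s, t, u}.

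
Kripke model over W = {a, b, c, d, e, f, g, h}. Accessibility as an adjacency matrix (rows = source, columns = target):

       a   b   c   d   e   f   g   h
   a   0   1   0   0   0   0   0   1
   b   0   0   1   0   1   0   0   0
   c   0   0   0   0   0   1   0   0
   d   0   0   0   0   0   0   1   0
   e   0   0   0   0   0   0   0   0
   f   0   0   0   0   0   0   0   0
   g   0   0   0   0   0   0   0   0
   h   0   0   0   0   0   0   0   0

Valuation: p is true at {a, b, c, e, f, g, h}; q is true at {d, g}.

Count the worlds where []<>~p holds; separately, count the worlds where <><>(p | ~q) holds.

For []<>~p:
a: successors {b, h}; <>~p there: b:F, h:F. ✗
b: successors {c, e}; <>~p there: c:F, e:F. ✗
c: successors {f}; <>~p there: f:F. ✗
d: successors {g}; <>~p there: g:F. ✗
e: no successors, so []<>~p holds vacuously. ✓
f: no successors, so []<>~p holds vacuously. ✓
g: no successors, so []<>~p holds vacuously. ✓
h: no successors, so []<>~p holds vacuously. ✓
— 4 worlds.
For <><>(p | ~q):
a: successors {b, h}; <>(p | ~q) there: b:T, h:F. ✓
b: successors {c, e}; <>(p | ~q) there: c:T, e:F. ✓
c: successors {f}; <>(p | ~q) there: f:F. ✗
d: successors {g}; <>(p | ~q) there: g:F. ✗
e: no successors, so <><>(p | ~q) fails. ✗
f: no successors, so <><>(p | ~q) fails. ✗
g: no successors, so <><>(p | ~q) fails. ✗
h: no successors, so <><>(p | ~q) fails. ✗
— 2 worlds.

4 and 2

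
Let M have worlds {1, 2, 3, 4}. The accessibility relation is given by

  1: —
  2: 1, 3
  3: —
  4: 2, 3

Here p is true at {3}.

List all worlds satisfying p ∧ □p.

1: p is F, □p is T. ✗
2: p is F, □p is F. ✗
3: p is T, □p is T. ✓
4: p is F, □p is F. ✗

{3}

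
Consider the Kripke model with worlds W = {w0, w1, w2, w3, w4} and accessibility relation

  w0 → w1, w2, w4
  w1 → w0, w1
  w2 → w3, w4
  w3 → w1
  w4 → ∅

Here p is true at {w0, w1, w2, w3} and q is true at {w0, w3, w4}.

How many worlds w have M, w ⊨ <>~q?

3

w0: successors {w1, w2, w4}; ~q there: w1:T, w2:T, w4:F. ✓
w1: successors {w0, w1}; ~q there: w0:F, w1:T. ✓
w2: successors {w3, w4}; ~q there: w3:F, w4:F. ✗
w3: successors {w1}; ~q there: w1:T. ✓
w4: no successors, so <>~q fails. ✗
Satisfying worlds: {w0, w1, w3}.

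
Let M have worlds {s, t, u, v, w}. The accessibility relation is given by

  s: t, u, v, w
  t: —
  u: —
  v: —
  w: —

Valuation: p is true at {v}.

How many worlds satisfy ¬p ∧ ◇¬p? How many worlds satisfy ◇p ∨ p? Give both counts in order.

1 and 2

For ¬p ∧ ◇¬p:
s: ¬p is T, ◇¬p is T. ✓
t: ¬p is T, ◇¬p is F. ✗
u: ¬p is T, ◇¬p is F. ✗
v: ¬p is F, ◇¬p is F. ✗
w: ¬p is T, ◇¬p is F. ✗
— 1 world.
For ◇p ∨ p:
s: ◇p is T, p is F. ✓
t: ◇p is F, p is F. ✗
u: ◇p is F, p is F. ✗
v: ◇p is F, p is T. ✓
w: ◇p is F, p is F. ✗
— 2 worlds.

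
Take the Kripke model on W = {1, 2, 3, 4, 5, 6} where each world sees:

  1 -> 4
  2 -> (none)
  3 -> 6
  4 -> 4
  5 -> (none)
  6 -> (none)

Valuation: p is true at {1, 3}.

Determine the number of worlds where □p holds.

1: successors {4}; p there: 4:F. ✗
2: no successors, so □p holds vacuously. ✓
3: successors {6}; p there: 6:F. ✗
4: successors {4}; p there: 4:F. ✗
5: no successors, so □p holds vacuously. ✓
6: no successors, so □p holds vacuously. ✓
Satisfying worlds: {2, 5, 6}.

3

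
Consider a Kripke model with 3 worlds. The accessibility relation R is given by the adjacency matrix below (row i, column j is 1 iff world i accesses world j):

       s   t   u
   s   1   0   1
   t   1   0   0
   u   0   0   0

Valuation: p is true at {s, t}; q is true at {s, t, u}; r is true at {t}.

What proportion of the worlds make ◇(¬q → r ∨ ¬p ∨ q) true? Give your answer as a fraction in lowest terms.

2/3

s: successors {s, u}; ¬q → r ∨ ¬p ∨ q there: s:T, u:T. ✓
t: successors {s}; ¬q → r ∨ ¬p ∨ q there: s:T. ✓
u: no successors, so ◇(¬q → r ∨ ¬p ∨ q) fails. ✗
That's 2 of 3 worlds, so 2/3.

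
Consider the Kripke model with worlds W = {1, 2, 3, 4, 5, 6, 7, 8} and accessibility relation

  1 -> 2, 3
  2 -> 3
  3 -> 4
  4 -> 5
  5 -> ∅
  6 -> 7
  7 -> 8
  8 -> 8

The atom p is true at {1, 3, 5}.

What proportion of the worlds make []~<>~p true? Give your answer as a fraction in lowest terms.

1: successors {2, 3}; ~<>~p there: 2:T, 3:F. ✗
2: successors {3}; ~<>~p there: 3:F. ✗
3: successors {4}; ~<>~p there: 4:T. ✓
4: successors {5}; ~<>~p there: 5:T. ✓
5: no successors, so []~<>~p holds vacuously. ✓
6: successors {7}; ~<>~p there: 7:F. ✗
7: successors {8}; ~<>~p there: 8:F. ✗
8: successors {8}; ~<>~p there: 8:F. ✗
That's 3 of 8 worlds, so 3/8.

3/8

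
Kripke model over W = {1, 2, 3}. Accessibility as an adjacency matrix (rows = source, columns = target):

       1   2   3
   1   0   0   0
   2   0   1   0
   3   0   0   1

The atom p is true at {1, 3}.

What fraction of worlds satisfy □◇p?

1: no successors, so □◇p holds vacuously. ✓
2: successors {2}; ◇p there: 2:F. ✗
3: successors {3}; ◇p there: 3:T. ✓
That's 2 of 3 worlds, so 2/3.

2/3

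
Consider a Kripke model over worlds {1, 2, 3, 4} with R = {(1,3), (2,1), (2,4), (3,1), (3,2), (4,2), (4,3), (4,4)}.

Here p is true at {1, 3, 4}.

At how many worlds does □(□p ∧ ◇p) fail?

3

1: successors {3}; □p ∧ ◇p there: 3:F. ✗
2: successors {1, 4}; □p ∧ ◇p there: 1:T, 4:F. ✗
3: successors {1, 2}; □p ∧ ◇p there: 1:T, 2:T. ✓
4: successors {2, 3, 4}; □p ∧ ◇p there: 2:T, 3:F, 4:F. ✗
Satisfying worlds: {3}.
So □(□p ∧ ◇p) fails at the other 3 worlds.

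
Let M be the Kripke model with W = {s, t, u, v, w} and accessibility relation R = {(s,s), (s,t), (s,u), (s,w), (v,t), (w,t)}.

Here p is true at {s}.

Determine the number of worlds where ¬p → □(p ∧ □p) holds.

3

s: ¬p is F, □(p ∧ □p) is F. ✓
t: ¬p is T, □(p ∧ □p) is T. ✓
u: ¬p is T, □(p ∧ □p) is T. ✓
v: ¬p is T, □(p ∧ □p) is F. ✗
w: ¬p is T, □(p ∧ □p) is F. ✗
Satisfying worlds: {s, t, u}.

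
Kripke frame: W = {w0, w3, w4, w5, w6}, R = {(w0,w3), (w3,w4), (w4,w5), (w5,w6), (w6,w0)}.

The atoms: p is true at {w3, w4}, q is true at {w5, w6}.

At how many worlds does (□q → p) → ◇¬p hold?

w0: □q → p is T, ◇¬p is F. ✗
w3: □q → p is T, ◇¬p is F. ✗
w4: □q → p is T, ◇¬p is T. ✓
w5: □q → p is F, ◇¬p is T. ✓
w6: □q → p is T, ◇¬p is T. ✓
Satisfying worlds: {w4, w5, w6}.

3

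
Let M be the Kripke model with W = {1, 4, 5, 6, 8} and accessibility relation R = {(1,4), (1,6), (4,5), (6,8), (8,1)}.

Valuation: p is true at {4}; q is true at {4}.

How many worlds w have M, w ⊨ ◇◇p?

1: successors {4, 6}; ◇p there: 4:F, 6:F. ✗
4: successors {5}; ◇p there: 5:F. ✗
5: no successors, so ◇◇p fails. ✗
6: successors {8}; ◇p there: 8:F. ✗
8: successors {1}; ◇p there: 1:T. ✓
Satisfying worlds: {8}.

1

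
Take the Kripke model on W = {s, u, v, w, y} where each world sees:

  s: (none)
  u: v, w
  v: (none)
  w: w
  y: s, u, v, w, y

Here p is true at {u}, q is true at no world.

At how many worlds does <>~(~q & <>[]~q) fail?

s: no successors, so <>~(~q & <>[]~q) fails. ✗
u: successors {v, w}; ~(~q & <>[]~q) there: v:T, w:F. ✓
v: no successors, so <>~(~q & <>[]~q) fails. ✗
w: successors {w}; ~(~q & <>[]~q) there: w:F. ✗
y: successors {s, u, v, w, y}; ~(~q & <>[]~q) there: s:T, u:F, v:T, w:F, y:F. ✓
Satisfying worlds: {u, y}.
So <>~(~q & <>[]~q) fails at the other 3 worlds.

3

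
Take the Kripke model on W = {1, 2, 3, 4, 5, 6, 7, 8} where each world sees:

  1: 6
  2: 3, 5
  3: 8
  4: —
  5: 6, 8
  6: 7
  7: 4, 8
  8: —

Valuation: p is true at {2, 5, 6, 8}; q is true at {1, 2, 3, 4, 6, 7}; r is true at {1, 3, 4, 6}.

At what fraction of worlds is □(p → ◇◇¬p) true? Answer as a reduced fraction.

1: successors {6}; p → ◇◇¬p there: 6:T. ✓
2: successors {3, 5}; p → ◇◇¬p there: 3:T, 5:T. ✓
3: successors {8}; p → ◇◇¬p there: 8:F. ✗
4: no successors, so □(p → ◇◇¬p) holds vacuously. ✓
5: successors {6, 8}; p → ◇◇¬p there: 6:T, 8:F. ✗
6: successors {7}; p → ◇◇¬p there: 7:T. ✓
7: successors {4, 8}; p → ◇◇¬p there: 4:T, 8:F. ✗
8: no successors, so □(p → ◇◇¬p) holds vacuously. ✓
That's 5 of 8 worlds, so 5/8.

5/8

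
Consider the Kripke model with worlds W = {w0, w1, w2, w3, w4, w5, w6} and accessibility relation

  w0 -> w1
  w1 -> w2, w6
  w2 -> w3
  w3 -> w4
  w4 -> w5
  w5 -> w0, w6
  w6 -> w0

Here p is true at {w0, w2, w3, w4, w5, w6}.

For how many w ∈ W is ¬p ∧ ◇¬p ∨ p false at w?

1

w0: ¬p ∧ ◇¬p is F, p is T. ✓
w1: ¬p ∧ ◇¬p is F, p is F. ✗
w2: ¬p ∧ ◇¬p is F, p is T. ✓
w3: ¬p ∧ ◇¬p is F, p is T. ✓
w4: ¬p ∧ ◇¬p is F, p is T. ✓
w5: ¬p ∧ ◇¬p is F, p is T. ✓
w6: ¬p ∧ ◇¬p is F, p is T. ✓
Satisfying worlds: {w0, w2, w3, w4, w5, w6}.
So ¬p ∧ ◇¬p ∨ p fails at the other 1 world.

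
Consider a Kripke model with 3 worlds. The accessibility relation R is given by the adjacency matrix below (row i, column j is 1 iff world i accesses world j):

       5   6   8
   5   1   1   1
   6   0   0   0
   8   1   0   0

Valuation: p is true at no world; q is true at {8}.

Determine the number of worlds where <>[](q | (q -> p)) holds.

2

5: successors {5, 6, 8}; [](q | (q -> p)) there: 5:T, 6:T, 8:T. ✓
6: no successors, so <>[](q | (q -> p)) fails. ✗
8: successors {5}; [](q | (q -> p)) there: 5:T. ✓
Satisfying worlds: {5, 8}.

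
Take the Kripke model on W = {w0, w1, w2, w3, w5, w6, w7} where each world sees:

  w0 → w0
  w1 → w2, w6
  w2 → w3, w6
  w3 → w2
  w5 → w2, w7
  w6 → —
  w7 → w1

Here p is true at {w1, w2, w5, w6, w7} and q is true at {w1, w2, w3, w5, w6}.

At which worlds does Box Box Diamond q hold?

{w2, w6}

w0: successors {w0}; Box Diamond q there: w0:F. ✗
w1: successors {w2, w6}; Box Diamond q there: w2:F, w6:T. ✗
w2: successors {w3, w6}; Box Diamond q there: w3:T, w6:T. ✓
w3: successors {w2}; Box Diamond q there: w2:F. ✗
w5: successors {w2, w7}; Box Diamond q there: w2:F, w7:T. ✗
w6: no successors, so Box Box Diamond q holds vacuously. ✓
w7: successors {w1}; Box Diamond q there: w1:F. ✗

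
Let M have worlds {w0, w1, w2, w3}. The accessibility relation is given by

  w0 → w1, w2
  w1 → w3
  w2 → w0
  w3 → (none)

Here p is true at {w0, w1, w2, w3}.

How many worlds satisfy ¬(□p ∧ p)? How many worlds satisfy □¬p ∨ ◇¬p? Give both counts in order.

For ¬(□p ∧ p):
w0: □p ∧ p is T. ✗
w1: □p ∧ p is T. ✗
w2: □p ∧ p is T. ✗
w3: □p ∧ p is T. ✗
— 0 worlds.
For □¬p ∨ ◇¬p:
w0: □¬p is F, ◇¬p is F. ✗
w1: □¬p is F, ◇¬p is F. ✗
w2: □¬p is F, ◇¬p is F. ✗
w3: □¬p is T, ◇¬p is F. ✓
— 1 world.

0 and 1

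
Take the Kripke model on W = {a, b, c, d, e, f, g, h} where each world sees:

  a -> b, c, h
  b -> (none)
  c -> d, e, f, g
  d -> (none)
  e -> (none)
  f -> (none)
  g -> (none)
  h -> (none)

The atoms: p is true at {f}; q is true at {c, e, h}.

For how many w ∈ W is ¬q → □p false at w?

a: ¬q is T, □p is F. ✗
b: ¬q is T, □p is T. ✓
c: ¬q is F, □p is F. ✓
d: ¬q is T, □p is T. ✓
e: ¬q is F, □p is T. ✓
f: ¬q is T, □p is T. ✓
g: ¬q is T, □p is T. ✓
h: ¬q is F, □p is T. ✓
Satisfying worlds: {b, c, d, e, f, g, h}.
So ¬q → □p fails at the other 1 world.

1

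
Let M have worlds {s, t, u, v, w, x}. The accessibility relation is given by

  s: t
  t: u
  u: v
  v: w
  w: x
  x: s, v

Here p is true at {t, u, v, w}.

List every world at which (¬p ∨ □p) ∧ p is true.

s: ¬p ∨ □p is T, p is F. ✗
t: ¬p ∨ □p is T, p is T. ✓
u: ¬p ∨ □p is T, p is T. ✓
v: ¬p ∨ □p is T, p is T. ✓
w: ¬p ∨ □p is F, p is T. ✗
x: ¬p ∨ □p is T, p is F. ✗

{t, u, v}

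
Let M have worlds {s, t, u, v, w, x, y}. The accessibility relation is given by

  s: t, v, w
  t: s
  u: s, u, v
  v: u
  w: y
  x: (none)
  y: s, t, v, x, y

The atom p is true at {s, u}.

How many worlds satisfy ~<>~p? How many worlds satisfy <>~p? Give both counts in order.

3 and 4

For ~<>~p:
s: <>~p is T. ✗
t: <>~p is F. ✓
u: <>~p is T. ✗
v: <>~p is F. ✓
w: <>~p is T. ✗
x: <>~p is F. ✓
y: <>~p is T. ✗
— 3 worlds.
For <>~p:
s: successors {t, v, w}; ~p there: t:T, v:T, w:T. ✓
t: successors {s}; ~p there: s:F. ✗
u: successors {s, u, v}; ~p there: s:F, u:F, v:T. ✓
v: successors {u}; ~p there: u:F. ✗
w: successors {y}; ~p there: y:T. ✓
x: no successors, so <>~p fails. ✗
y: successors {s, t, v, x, y}; ~p there: s:F, t:T, v:T, x:T, y:T. ✓
— 4 worlds.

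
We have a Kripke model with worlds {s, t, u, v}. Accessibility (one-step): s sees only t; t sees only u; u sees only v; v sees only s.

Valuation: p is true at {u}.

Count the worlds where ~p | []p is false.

1

s: ~p is T, []p is F. ✓
t: ~p is T, []p is T. ✓
u: ~p is F, []p is F. ✗
v: ~p is T, []p is F. ✓
Satisfying worlds: {s, t, v}.
So ~p | []p fails at the other 1 world.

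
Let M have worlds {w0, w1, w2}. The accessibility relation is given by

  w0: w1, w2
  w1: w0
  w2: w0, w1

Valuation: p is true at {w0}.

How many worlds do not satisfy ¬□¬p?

1

w0: □¬p is T. ✗
w1: □¬p is F. ✓
w2: □¬p is F. ✓
Satisfying worlds: {w1, w2}.
So ¬□¬p fails at the other 1 world.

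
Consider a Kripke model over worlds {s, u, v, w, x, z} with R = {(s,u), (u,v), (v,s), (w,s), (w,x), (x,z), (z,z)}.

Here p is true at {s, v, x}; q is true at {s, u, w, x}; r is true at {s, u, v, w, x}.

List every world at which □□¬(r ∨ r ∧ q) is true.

s: successors {u}; □¬(r ∨ r ∧ q) there: u:F. ✗
u: successors {v}; □¬(r ∨ r ∧ q) there: v:F. ✗
v: successors {s}; □¬(r ∨ r ∧ q) there: s:F. ✗
w: successors {s, x}; □¬(r ∨ r ∧ q) there: s:F, x:T. ✗
x: successors {z}; □¬(r ∨ r ∧ q) there: z:T. ✓
z: successors {z}; □¬(r ∨ r ∧ q) there: z:T. ✓

{x, z}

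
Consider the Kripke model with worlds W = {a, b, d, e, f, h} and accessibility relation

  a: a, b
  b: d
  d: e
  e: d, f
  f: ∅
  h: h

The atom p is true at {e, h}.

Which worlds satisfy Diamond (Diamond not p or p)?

a: successors {a, b}; Diamond not p or p there: a:T, b:T. ✓
b: successors {d}; Diamond not p or p there: d:F. ✗
d: successors {e}; Diamond not p or p there: e:T. ✓
e: successors {d, f}; Diamond not p or p there: d:F, f:F. ✗
f: no successors, so Diamond (Diamond not p or p) fails. ✗
h: successors {h}; Diamond not p or p there: h:T. ✓

{a, d, h}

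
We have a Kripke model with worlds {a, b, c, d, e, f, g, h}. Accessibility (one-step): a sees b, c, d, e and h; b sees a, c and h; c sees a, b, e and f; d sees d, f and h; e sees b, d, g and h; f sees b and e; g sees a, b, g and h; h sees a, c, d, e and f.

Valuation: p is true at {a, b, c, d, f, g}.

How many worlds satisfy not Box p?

a: Box p is F. ✓
b: Box p is F. ✓
c: Box p is F. ✓
d: Box p is F. ✓
e: Box p is F. ✓
f: Box p is F. ✓
g: Box p is F. ✓
h: Box p is F. ✓
Satisfying worlds: {a, b, c, d, e, f, g, h}.

8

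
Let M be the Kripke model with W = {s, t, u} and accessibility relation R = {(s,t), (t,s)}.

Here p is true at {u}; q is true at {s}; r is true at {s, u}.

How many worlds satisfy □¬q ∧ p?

1

s: □¬q is T, p is F. ✗
t: □¬q is F, p is F. ✗
u: □¬q is T, p is T. ✓
Satisfying worlds: {u}.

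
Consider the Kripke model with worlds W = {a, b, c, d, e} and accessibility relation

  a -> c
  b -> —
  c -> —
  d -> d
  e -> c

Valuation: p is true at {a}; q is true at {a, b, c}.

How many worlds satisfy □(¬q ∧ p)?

a: successors {c}; ¬q ∧ p there: c:F. ✗
b: no successors, so □(¬q ∧ p) holds vacuously. ✓
c: no successors, so □(¬q ∧ p) holds vacuously. ✓
d: successors {d}; ¬q ∧ p there: d:F. ✗
e: successors {c}; ¬q ∧ p there: c:F. ✗
Satisfying worlds: {b, c}.

2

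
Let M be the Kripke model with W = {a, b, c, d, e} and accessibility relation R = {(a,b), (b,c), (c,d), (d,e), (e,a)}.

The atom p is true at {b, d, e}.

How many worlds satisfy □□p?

3

a: successors {b}; □p there: b:F. ✗
b: successors {c}; □p there: c:T. ✓
c: successors {d}; □p there: d:T. ✓
d: successors {e}; □p there: e:F. ✗
e: successors {a}; □p there: a:T. ✓
Satisfying worlds: {b, c, e}.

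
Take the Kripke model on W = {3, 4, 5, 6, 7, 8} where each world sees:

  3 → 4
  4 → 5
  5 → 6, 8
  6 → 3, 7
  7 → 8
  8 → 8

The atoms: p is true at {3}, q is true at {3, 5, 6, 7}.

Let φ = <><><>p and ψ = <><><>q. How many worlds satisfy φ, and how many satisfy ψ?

1 and 3

For <><><>p:
3: successors {4}; <><>p there: 4:F. ✗
4: successors {5}; <><>p there: 5:T. ✓
5: successors {6, 8}; <><>p there: 6:F, 8:F. ✗
6: successors {3, 7}; <><>p there: 3:F, 7:F. ✗
7: successors {8}; <><>p there: 8:F. ✗
8: successors {8}; <><>p there: 8:F. ✗
— 1 world.
For <><><>q:
3: successors {4}; <><>q there: 4:T. ✓
4: successors {5}; <><>q there: 5:T. ✓
5: successors {6, 8}; <><>q there: 6:F, 8:F. ✗
6: successors {3, 7}; <><>q there: 3:T, 7:F. ✓
7: successors {8}; <><>q there: 8:F. ✗
8: successors {8}; <><>q there: 8:F. ✗
— 3 worlds.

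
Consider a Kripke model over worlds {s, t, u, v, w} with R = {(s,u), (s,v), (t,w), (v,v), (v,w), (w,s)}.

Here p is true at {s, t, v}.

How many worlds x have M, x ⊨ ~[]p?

3

s: []p is F. ✓
t: []p is F. ✓
u: []p is T. ✗
v: []p is F. ✓
w: []p is T. ✗
Satisfying worlds: {s, t, v}.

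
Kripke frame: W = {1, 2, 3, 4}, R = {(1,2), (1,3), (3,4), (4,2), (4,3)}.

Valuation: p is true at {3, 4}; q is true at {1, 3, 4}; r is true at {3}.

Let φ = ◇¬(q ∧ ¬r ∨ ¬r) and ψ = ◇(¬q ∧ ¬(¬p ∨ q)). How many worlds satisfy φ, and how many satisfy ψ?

2 and 0

For ◇¬(q ∧ ¬r ∨ ¬r):
1: successors {2, 3}; ¬(q ∧ ¬r ∨ ¬r) there: 2:F, 3:T. ✓
2: no successors, so ◇¬(q ∧ ¬r ∨ ¬r) fails. ✗
3: successors {4}; ¬(q ∧ ¬r ∨ ¬r) there: 4:F. ✗
4: successors {2, 3}; ¬(q ∧ ¬r ∨ ¬r) there: 2:F, 3:T. ✓
— 2 worlds.
For ◇(¬q ∧ ¬(¬p ∨ q)):
1: successors {2, 3}; ¬q ∧ ¬(¬p ∨ q) there: 2:F, 3:F. ✗
2: no successors, so ◇(¬q ∧ ¬(¬p ∨ q)) fails. ✗
3: successors {4}; ¬q ∧ ¬(¬p ∨ q) there: 4:F. ✗
4: successors {2, 3}; ¬q ∧ ¬(¬p ∨ q) there: 2:F, 3:F. ✗
— 0 worlds.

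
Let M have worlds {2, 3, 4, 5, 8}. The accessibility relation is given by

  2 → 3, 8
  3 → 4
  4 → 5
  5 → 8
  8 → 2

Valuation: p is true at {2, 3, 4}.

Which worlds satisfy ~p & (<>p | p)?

2: ~p is F, <>p | p is T. ✗
3: ~p is F, <>p | p is T. ✗
4: ~p is F, <>p | p is T. ✗
5: ~p is T, <>p | p is F. ✗
8: ~p is T, <>p | p is T. ✓

{8}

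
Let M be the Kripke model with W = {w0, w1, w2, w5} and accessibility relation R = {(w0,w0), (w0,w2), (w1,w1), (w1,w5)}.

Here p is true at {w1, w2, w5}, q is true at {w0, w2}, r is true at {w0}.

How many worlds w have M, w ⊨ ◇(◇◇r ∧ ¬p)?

w0: successors {w0, w2}; ◇◇r ∧ ¬p there: w0:T, w2:F. ✓
w1: successors {w1, w5}; ◇◇r ∧ ¬p there: w1:F, w5:F. ✗
w2: no successors, so ◇(◇◇r ∧ ¬p) fails. ✗
w5: no successors, so ◇(◇◇r ∧ ¬p) fails. ✗
Satisfying worlds: {w0}.

1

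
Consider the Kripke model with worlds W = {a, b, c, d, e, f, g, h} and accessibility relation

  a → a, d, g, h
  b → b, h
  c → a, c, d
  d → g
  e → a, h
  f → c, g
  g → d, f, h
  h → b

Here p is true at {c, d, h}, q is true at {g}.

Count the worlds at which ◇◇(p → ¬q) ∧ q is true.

a: ◇◇(p → ¬q) is T, q is F. ✗
b: ◇◇(p → ¬q) is T, q is F. ✗
c: ◇◇(p → ¬q) is T, q is F. ✗
d: ◇◇(p → ¬q) is T, q is F. ✗
e: ◇◇(p → ¬q) is T, q is F. ✗
f: ◇◇(p → ¬q) is T, q is F. ✗
g: ◇◇(p → ¬q) is T, q is T. ✓
h: ◇◇(p → ¬q) is T, q is F. ✗
Satisfying worlds: {g}.

1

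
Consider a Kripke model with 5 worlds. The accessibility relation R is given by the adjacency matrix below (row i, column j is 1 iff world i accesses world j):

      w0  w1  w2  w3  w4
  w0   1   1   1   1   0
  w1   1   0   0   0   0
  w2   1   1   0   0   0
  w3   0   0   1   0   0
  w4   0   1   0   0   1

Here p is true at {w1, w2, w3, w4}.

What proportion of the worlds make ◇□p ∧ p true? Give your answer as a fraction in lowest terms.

w0: ◇□p is T, p is F. ✗
w1: ◇□p is F, p is T. ✗
w2: ◇□p is F, p is T. ✗
w3: ◇□p is F, p is T. ✗
w4: ◇□p is T, p is T. ✓
That's 1 of 5 worlds, so 1/5.

1/5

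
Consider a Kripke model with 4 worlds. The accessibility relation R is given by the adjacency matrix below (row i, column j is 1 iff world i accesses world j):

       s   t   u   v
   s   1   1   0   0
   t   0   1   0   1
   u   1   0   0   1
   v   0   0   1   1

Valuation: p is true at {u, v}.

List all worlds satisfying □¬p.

s: successors {s, t}; ¬p there: s:T, t:T. ✓
t: successors {t, v}; ¬p there: t:T, v:F. ✗
u: successors {s, v}; ¬p there: s:T, v:F. ✗
v: successors {u, v}; ¬p there: u:F, v:F. ✗

{s}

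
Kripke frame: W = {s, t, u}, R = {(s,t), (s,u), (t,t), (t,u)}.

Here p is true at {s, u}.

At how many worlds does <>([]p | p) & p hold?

s: <>([]p | p) is T, p is T. ✓
t: <>([]p | p) is T, p is F. ✗
u: <>([]p | p) is F, p is T. ✗
Satisfying worlds: {s}.

1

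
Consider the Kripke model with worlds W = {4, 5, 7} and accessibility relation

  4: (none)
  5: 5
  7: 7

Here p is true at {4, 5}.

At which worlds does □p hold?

{4, 5}

4: no successors, so □p holds vacuously. ✓
5: successors {5}; p there: 5:T. ✓
7: successors {7}; p there: 7:F. ✗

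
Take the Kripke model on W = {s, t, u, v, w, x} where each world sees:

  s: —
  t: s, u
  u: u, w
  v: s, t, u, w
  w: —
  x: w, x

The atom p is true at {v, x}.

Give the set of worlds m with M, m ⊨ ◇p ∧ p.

s: ◇p is F, p is F. ✗
t: ◇p is F, p is F. ✗
u: ◇p is F, p is F. ✗
v: ◇p is F, p is T. ✗
w: ◇p is F, p is F. ✗
x: ◇p is T, p is T. ✓

{x}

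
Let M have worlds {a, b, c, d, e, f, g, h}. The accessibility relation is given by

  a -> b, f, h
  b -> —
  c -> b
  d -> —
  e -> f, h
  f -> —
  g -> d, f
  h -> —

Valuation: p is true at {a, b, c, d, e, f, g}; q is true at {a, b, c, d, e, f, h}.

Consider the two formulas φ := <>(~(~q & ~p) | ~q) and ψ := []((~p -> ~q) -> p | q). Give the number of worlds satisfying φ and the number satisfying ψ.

4 and 8

For <>(~(~q & ~p) | ~q):
a: successors {b, f, h}; ~(~q & ~p) | ~q there: b:T, f:T, h:T. ✓
b: no successors, so <>(~(~q & ~p) | ~q) fails. ✗
c: successors {b}; ~(~q & ~p) | ~q there: b:T. ✓
d: no successors, so <>(~(~q & ~p) | ~q) fails. ✗
e: successors {f, h}; ~(~q & ~p) | ~q there: f:T, h:T. ✓
f: no successors, so <>(~(~q & ~p) | ~q) fails. ✗
g: successors {d, f}; ~(~q & ~p) | ~q there: d:T, f:T. ✓
h: no successors, so <>(~(~q & ~p) | ~q) fails. ✗
— 4 worlds.
For []((~p -> ~q) -> p | q):
a: successors {b, f, h}; (~p -> ~q) -> p | q there: b:T, f:T, h:T. ✓
b: no successors, so []((~p -> ~q) -> p | q) holds vacuously. ✓
c: successors {b}; (~p -> ~q) -> p | q there: b:T. ✓
d: no successors, so []((~p -> ~q) -> p | q) holds vacuously. ✓
e: successors {f, h}; (~p -> ~q) -> p | q there: f:T, h:T. ✓
f: no successors, so []((~p -> ~q) -> p | q) holds vacuously. ✓
g: successors {d, f}; (~p -> ~q) -> p | q there: d:T, f:T. ✓
h: no successors, so []((~p -> ~q) -> p | q) holds vacuously. ✓
— 8 worlds.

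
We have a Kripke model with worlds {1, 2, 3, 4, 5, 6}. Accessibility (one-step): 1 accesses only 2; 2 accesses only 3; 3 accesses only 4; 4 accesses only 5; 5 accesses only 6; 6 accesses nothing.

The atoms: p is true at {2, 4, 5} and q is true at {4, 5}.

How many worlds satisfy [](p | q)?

1: successors {2}; p | q there: 2:T. ✓
2: successors {3}; p | q there: 3:F. ✗
3: successors {4}; p | q there: 4:T. ✓
4: successors {5}; p | q there: 5:T. ✓
5: successors {6}; p | q there: 6:F. ✗
6: no successors, so [](p | q) holds vacuously. ✓
Satisfying worlds: {1, 3, 4, 6}.

4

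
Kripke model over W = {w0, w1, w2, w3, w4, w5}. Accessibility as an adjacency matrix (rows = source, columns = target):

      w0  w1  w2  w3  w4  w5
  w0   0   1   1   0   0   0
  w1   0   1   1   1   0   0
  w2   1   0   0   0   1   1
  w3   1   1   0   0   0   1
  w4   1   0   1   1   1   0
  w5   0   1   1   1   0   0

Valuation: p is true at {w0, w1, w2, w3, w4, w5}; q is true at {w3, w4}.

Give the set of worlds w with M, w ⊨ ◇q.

{w1, w2, w4, w5}

w0: successors {w1, w2}; q there: w1:F, w2:F. ✗
w1: successors {w1, w2, w3}; q there: w1:F, w2:F, w3:T. ✓
w2: successors {w0, w4, w5}; q there: w0:F, w4:T, w5:F. ✓
w3: successors {w0, w1, w5}; q there: w0:F, w1:F, w5:F. ✗
w4: successors {w0, w2, w3, w4}; q there: w0:F, w2:F, w3:T, w4:T. ✓
w5: successors {w1, w2, w3}; q there: w1:F, w2:F, w3:T. ✓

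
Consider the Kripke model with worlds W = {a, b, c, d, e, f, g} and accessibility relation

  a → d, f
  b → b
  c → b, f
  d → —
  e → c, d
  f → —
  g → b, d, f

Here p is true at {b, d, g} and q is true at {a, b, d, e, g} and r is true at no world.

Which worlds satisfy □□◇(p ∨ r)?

{a, b, c, d, f, g}

a: successors {d, f}; □◇(p ∨ r) there: d:T, f:T. ✓
b: successors {b}; □◇(p ∨ r) there: b:T. ✓
c: successors {b, f}; □◇(p ∨ r) there: b:T, f:T. ✓
d: no successors, so □□◇(p ∨ r) holds vacuously. ✓
e: successors {c, d}; □◇(p ∨ r) there: c:F, d:T. ✗
f: no successors, so □□◇(p ∨ r) holds vacuously. ✓
g: successors {b, d, f}; □◇(p ∨ r) there: b:T, d:T, f:T. ✓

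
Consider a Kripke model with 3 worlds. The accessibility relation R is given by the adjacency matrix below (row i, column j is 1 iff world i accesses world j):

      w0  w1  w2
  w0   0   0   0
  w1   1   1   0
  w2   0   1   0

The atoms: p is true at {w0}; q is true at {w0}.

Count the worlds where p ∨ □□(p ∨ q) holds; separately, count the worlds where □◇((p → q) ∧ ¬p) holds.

For p ∨ □□(p ∨ q):
w0: p is T, □□(p ∨ q) is T. ✓
w1: p is F, □□(p ∨ q) is F. ✗
w2: p is F, □□(p ∨ q) is F. ✗
— 1 world.
For □◇((p → q) ∧ ¬p):
w0: no successors, so □◇((p → q) ∧ ¬p) holds vacuously. ✓
w1: successors {w0, w1}; ◇((p → q) ∧ ¬p) there: w0:F, w1:T. ✗
w2: successors {w1}; ◇((p → q) ∧ ¬p) there: w1:T. ✓
— 2 worlds.

1 and 2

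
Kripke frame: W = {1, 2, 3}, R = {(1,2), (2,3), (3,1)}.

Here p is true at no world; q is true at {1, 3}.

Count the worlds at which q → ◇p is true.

1

1: q is T, ◇p is F. ✗
2: q is F, ◇p is F. ✓
3: q is T, ◇p is F. ✗
Satisfying worlds: {2}.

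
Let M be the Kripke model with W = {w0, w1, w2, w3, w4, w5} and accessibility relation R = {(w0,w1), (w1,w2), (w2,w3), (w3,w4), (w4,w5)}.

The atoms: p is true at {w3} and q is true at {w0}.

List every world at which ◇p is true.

{w2}

w0: successors {w1}; p there: w1:F. ✗
w1: successors {w2}; p there: w2:F. ✗
w2: successors {w3}; p there: w3:T. ✓
w3: successors {w4}; p there: w4:F. ✗
w4: successors {w5}; p there: w5:F. ✗
w5: no successors, so ◇p fails. ✗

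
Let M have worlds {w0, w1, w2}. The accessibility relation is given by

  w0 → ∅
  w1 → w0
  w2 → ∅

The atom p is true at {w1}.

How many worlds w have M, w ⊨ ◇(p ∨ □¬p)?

w0: no successors, so ◇(p ∨ □¬p) fails. ✗
w1: successors {w0}; p ∨ □¬p there: w0:T. ✓
w2: no successors, so ◇(p ∨ □¬p) fails. ✗
Satisfying worlds: {w1}.

1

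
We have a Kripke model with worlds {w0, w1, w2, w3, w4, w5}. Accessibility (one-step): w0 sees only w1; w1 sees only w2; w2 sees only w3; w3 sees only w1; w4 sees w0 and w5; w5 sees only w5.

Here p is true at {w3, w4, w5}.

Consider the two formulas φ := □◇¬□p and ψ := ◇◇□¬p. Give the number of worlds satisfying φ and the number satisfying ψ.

2 and 3

For □◇¬□p:
w0: successors {w1}; ◇¬□p there: w1:F. ✗
w1: successors {w2}; ◇¬□p there: w2:T. ✓
w2: successors {w3}; ◇¬□p there: w3:T. ✓
w3: successors {w1}; ◇¬□p there: w1:F. ✗
w4: successors {w0, w5}; ◇¬□p there: w0:T, w5:F. ✗
w5: successors {w5}; ◇¬□p there: w5:F. ✗
— 2 worlds.
For ◇◇□¬p:
w0: successors {w1}; ◇□¬p there: w1:F. ✗
w1: successors {w2}; ◇□¬p there: w2:T. ✓
w2: successors {w3}; ◇□¬p there: w3:T. ✓
w3: successors {w1}; ◇□¬p there: w1:F. ✗
w4: successors {w0, w5}; ◇□¬p there: w0:T, w5:F. ✓
w5: successors {w5}; ◇□¬p there: w5:F. ✗
— 3 worlds.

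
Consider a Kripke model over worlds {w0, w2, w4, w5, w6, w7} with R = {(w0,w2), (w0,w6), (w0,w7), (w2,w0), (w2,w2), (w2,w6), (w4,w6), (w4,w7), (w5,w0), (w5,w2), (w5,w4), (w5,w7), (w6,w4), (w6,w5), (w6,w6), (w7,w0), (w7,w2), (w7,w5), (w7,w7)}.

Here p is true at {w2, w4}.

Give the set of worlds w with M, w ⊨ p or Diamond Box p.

w0: p is F, Diamond Box p is F. ✗
w2: p is T, Diamond Box p is F. ✓
w4: p is T, Diamond Box p is F. ✓
w5: p is F, Diamond Box p is F. ✗
w6: p is F, Diamond Box p is F. ✗
w7: p is F, Diamond Box p is F. ✗

{w2, w4}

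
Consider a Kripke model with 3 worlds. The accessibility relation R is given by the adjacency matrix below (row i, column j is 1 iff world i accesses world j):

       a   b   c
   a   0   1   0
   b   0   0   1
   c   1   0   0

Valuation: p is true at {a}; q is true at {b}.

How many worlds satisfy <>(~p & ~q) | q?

a: <>(~p & ~q) is F, q is F. ✗
b: <>(~p & ~q) is T, q is T. ✓
c: <>(~p & ~q) is F, q is F. ✗
Satisfying worlds: {b}.

1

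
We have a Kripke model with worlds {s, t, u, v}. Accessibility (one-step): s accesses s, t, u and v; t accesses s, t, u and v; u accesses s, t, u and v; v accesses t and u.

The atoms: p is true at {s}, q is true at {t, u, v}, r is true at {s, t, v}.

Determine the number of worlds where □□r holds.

0

s: successors {s, t, u, v}; □r there: s:F, t:F, u:F, v:F. ✗
t: successors {s, t, u, v}; □r there: s:F, t:F, u:F, v:F. ✗
u: successors {s, t, u, v}; □r there: s:F, t:F, u:F, v:F. ✗
v: successors {t, u}; □r there: t:F, u:F. ✗
Satisfying worlds: ∅.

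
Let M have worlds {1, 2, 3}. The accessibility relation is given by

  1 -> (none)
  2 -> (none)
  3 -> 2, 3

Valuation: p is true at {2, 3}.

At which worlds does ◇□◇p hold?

1: no successors, so ◇□◇p fails. ✗
2: no successors, so ◇□◇p fails. ✗
3: successors {2, 3}; □◇p there: 2:T, 3:F. ✓

{3}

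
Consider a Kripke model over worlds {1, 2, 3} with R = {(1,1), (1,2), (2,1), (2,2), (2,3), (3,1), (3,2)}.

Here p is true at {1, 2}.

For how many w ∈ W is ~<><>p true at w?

0

1: <><>p is T. ✗
2: <><>p is T. ✗
3: <><>p is T. ✗
Satisfying worlds: ∅.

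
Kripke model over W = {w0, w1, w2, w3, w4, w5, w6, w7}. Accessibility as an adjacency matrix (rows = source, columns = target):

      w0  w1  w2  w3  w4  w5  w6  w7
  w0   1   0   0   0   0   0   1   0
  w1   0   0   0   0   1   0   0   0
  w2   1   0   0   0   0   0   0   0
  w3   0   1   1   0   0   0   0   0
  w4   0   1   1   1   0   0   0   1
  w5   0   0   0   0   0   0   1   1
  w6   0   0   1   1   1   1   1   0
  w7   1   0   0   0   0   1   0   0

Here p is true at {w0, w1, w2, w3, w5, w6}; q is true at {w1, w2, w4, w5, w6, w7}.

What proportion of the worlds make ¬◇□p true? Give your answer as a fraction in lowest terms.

1/8

w0: ◇□p is T. ✗
w1: ◇□p is F. ✓
w2: ◇□p is T. ✗
w3: ◇□p is T. ✗
w4: ◇□p is T. ✗
w5: ◇□p is T. ✗
w6: ◇□p is T. ✗
w7: ◇□p is T. ✗
That's 1 of 8 worlds, so 1/8.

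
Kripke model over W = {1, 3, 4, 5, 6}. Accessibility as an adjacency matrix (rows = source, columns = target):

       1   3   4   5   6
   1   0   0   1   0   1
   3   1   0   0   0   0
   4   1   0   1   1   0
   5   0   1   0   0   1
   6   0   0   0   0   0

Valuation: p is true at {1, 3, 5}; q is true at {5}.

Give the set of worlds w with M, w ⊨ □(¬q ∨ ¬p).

{1, 3, 5, 6}

1: successors {4, 6}; ¬q ∨ ¬p there: 4:T, 6:T. ✓
3: successors {1}; ¬q ∨ ¬p there: 1:T. ✓
4: successors {1, 4, 5}; ¬q ∨ ¬p there: 1:T, 4:T, 5:F. ✗
5: successors {3, 6}; ¬q ∨ ¬p there: 3:T, 6:T. ✓
6: no successors, so □(¬q ∨ ¬p) holds vacuously. ✓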